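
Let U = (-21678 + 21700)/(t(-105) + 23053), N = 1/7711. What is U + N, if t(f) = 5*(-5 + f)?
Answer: 192145/173520633 ≈ 0.0011073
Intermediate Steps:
N = 1/7711 ≈ 0.00012968
t(f) = -25 + 5*f
U = 22/22503 (U = (-21678 + 21700)/((-25 + 5*(-105)) + 23053) = 22/((-25 - 525) + 23053) = 22/(-550 + 23053) = 22/22503 ≈ 0.00097765)
U + N = 22/22503 + 1/7711 = 192145/173520633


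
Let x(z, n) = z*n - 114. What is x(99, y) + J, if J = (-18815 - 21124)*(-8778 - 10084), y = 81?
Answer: 753337323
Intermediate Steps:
x(z, n) = -114 + n*z (x(z, n) = n*z - 114 = -114 + n*z)
J = 753329418 (J = -39939*(-18862) = 753329418)
x(99, y) + J = (-114 + 81*99) + 753329418 = (-114 + 8019) + 753329418 = 7905 + 753329418 = 753337323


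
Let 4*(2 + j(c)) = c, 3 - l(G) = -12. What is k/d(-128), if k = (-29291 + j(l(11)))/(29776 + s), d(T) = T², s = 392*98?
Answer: -117157/4469030912 ≈ -2.6215e-5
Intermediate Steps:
s = 38416
l(G) = 15 (l(G) = 3 - 1*(-12) = 3 + 12 = 15)
j(c) = -2 + c/4
k = -117157/272768 (k = (-29291 + (-2 + (¼)*15))/(29776 + 38416) = (-29291 + (-2 + 15/4))/68192 = (-29291 + 7/4)*(1/68192) = -117157/4*1/68192 = -117157/272768 ≈ -0.42951)
k/d(-128) = -117157/(272768*((-128)²)) = -117157/272768/16384 = -117157/272768*1/16384 = -117157/4469030912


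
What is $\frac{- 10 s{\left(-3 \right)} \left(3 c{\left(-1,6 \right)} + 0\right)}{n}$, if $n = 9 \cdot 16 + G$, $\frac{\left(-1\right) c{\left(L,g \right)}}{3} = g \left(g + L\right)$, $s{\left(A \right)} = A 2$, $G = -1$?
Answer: $- \frac{16200}{143} \approx -113.29$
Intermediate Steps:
$s{\left(A \right)} = 2 A$
$c{\left(L,g \right)} = - 3 g \left(L + g\right)$ ($c{\left(L,g \right)} = - 3 g \left(g + L\right) = - 3 g \left(L + g\right)$)
$n = 143$ ($n = 9 \cdot 16 - 1 = 144 - 1 = 143$)
$\frac{- 10 s{\left(-3 \right)} \left(3 c{\left(-1,6 \right)} + 0\right)}{n} = \frac{- 10 \cdot 2 \left(-3\right) \left(3 \left(\left(-3\right) 6 \left(-1 + 6\right)\right) + 0\right)}{143} = \left(-10\right) \left(-6\right) \left(3 \left(\left(-3\right) 6 \cdot 5\right) + 0\right) \frac{1}{143} = 60 \left(3 \left(-90\right) + 0\right) \frac{1}{143} = 60 \left(-270 + 0\right) \frac{1}{143} = 60 \left(-270\right) \frac{1}{143} = \left(-16200\right) \frac{1}{143} = - \frac{16200}{143}$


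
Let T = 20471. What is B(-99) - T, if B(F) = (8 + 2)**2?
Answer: -20371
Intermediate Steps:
B(F) = 100 (B(F) = 10**2 = 100)
B(-99) - T = 100 - 1*20471 = 100 - 20471 = -20371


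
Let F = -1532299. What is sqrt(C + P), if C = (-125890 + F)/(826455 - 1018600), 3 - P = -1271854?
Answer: 3*sqrt(5217433199919870)/192145 ≈ 1127.8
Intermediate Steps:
P = 1271857 (P = 3 - 1*(-1271854) = 3 + 1271854 = 1271857)
C = 1658189/192145 (C = (-125890 - 1532299)/(826455 - 1018600) = -1658189/(-192145) = -1658189*(-1/192145) = 1658189/192145 ≈ 8.6299)
sqrt(C + P) = sqrt(1658189/192145 + 1271857) = sqrt(244382621454/192145) = 3*sqrt(5217433199919870)/192145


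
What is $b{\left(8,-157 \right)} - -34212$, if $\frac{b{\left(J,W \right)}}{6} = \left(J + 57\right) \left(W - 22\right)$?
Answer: $-35598$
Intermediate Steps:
$b{\left(J,W \right)} = 6 \left(-22 + W\right) \left(57 + J\right)$ ($b{\left(J,W \right)} = 6 \left(J + 57\right) \left(W - 22\right) = 6 \left(57 + J\right) \left(-22 + W\right) = 6 \left(-22 + W\right) \left(57 + J\right)$)
$b{\left(8,-157 \right)} - -34212 = \left(-7524 - 1056 + 342 \left(-157\right) + 6 \cdot 8 \left(-157\right)\right) - -34212 = \left(-7524 - 1056 - 53694 - 7536\right) + 34212 = -69810 + 34212 = -35598$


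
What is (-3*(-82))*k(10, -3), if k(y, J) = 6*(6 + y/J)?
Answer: 3936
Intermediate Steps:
k(y, J) = 36 + 6*y/J
(-3*(-82))*k(10, -3) = (-3*(-82))*(36 + 6*10/(-3)) = 246*(36 + 6*10*(-1/3)) = 246*(36 - 20) = 246*16 = 3936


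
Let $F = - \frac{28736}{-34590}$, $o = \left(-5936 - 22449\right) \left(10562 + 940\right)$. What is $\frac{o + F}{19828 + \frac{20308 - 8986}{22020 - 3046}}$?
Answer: $- \frac{53568776544520334}{3253429848615} \approx -16465.0$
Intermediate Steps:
$o = -326484270$ ($o = \left(-28385\right) 11502 = -326484270$)
$F = \frac{14368}{17295}$ ($F = \left(-28736\right) \left(- \frac{1}{34590}\right) = \frac{14368}{17295} \approx 0.83076$)
$\frac{o + F}{19828 + \frac{20308 - 8986}{22020 - 3046}} = \frac{-326484270 + \frac{14368}{17295}}{19828 + \frac{20308 - 8986}{22020 - 3046}} = - \frac{5646545435282}{17295 \left(19828 + \frac{11322}{18974}\right)} = - \frac{5646545435282}{17295 \left(19828 + 11322 \cdot \frac{1}{18974}\right)} = - \frac{5646545435282}{17295 \left(19828 + \frac{5661}{9487}\right)} = - \frac{5646545435282}{17295 \cdot \frac{188113897}{9487}} = \left(- \frac{5646545435282}{17295}\right) \frac{9487}{188113897} = - \frac{53568776544520334}{3253429848615}$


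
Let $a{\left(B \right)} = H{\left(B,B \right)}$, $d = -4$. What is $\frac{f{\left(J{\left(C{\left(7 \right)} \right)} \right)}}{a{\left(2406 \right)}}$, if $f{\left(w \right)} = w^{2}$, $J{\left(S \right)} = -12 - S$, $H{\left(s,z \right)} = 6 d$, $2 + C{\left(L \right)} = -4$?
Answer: $- \frac{3}{2} \approx -1.5$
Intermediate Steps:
$C{\left(L \right)} = -6$ ($C{\left(L \right)} = -2 - 4 = -6$)
$H{\left(s,z \right)} = -24$ ($H{\left(s,z \right)} = 6 \left(-4\right) = -24$)
$a{\left(B \right)} = -24$
$\frac{f{\left(J{\left(C{\left(7 \right)} \right)} \right)}}{a{\left(2406 \right)}} = \frac{\left(-12 - -6\right)^{2}}{-24} = \left(-12 + 6\right)^{2} \left(- \frac{1}{24}\right) = \left(-6\right)^{2} \left(- \frac{1}{24}\right) = 36 \left(- \frac{1}{24}\right) = - \frac{3}{2}$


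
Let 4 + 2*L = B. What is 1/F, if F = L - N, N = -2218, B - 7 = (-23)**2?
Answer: 1/2484 ≈ 0.00040258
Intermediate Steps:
B = 536 (B = 7 + (-23)**2 = 7 + 529 = 536)
L = 266 (L = -2 + (1/2)*536 = -2 + 268 = 266)
F = 2484 (F = 266 - 1*(-2218) = 266 + 2218 = 2484)
1/F = 1/2484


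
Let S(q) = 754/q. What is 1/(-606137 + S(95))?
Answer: -95/57582261 ≈ -1.6498e-6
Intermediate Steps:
1/(-606137 + S(95)) = 1/(-606137 + 754/95) = 1/(-57582261/95) = -95/57582261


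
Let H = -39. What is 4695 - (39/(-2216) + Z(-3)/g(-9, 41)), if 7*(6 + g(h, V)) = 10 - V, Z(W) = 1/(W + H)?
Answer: 2278509713/485304 ≈ 4695.0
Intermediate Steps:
Z(W) = 1/(-39 + W) (Z(W) = 1/(W - 39) = 1/(-39 + W))
g(h, V) = -32/7 - V/7 (g(h, V) = -6 + (10 - V)/7 = -6 + (10/7 - V/7) = -32/7 - V/7)
4695 - (39/(-2216) + Z(-3)/g(-9, 41)) = 4695 - (39/(-2216) + 1/((-39 - 3)*(-32/7 - 1/7*41))) = 4695 - (39*(-1/2216) + 1/((-42)*(-32/7 - 41/7))) = 4695 - (-39/2216 - 1/(42*(-73/7))) = 4695 - (-39/2216 - 1/42*(-7/73)) = 4695 - (-39/2216 + 1/438) = 4695 - 1*(-7433/485304) = 4695 + 7433/485304 = 2278509713/485304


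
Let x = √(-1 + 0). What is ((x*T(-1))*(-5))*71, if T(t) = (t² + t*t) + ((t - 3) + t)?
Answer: 1065*I ≈ 1065.0*I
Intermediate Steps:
x = I (x = √(-1) = I ≈ 1.0*I)
T(t) = -3 + 2*t + 2*t² (T(t) = (t² + t²) + ((-3 + t) + t) = 2*t² + (-3 + 2*t) = -3 + 2*t + 2*t²)
((x*T(-1))*(-5))*71 = ((I*(-3 + 2*(-1) + 2*(-1)²))*(-5))*71 = ((I*(-3 - 2 + 2*1))*(-5))*71 = ((I*(-3 - 2 + 2))*(-5))*71 = ((I*(-3))*(-5))*71 = (-3*I*(-5))*71 = (15*I)*71 = 1065*I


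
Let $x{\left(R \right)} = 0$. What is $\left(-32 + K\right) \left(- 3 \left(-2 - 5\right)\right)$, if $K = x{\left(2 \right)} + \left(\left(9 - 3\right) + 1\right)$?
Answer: $-525$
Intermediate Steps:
$K = 7$ ($K = 0 + \left(\left(9 - 3\right) + 1\right) = 0 + \left(6 + 1\right) = 0 + 7 = 7$)
$\left(-32 + K\right) \left(- 3 \left(-2 - 5\right)\right) = \left(-32 + 7\right) \left(- 3 \left(-2 - 5\right)\right) = - 25 \left(\left(-3\right) \left(-7\right)\right) = \left(-25\right) 21 = -525$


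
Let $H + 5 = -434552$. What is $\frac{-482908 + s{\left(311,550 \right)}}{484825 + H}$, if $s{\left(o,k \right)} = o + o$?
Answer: $- \frac{80381}{8378} \approx -9.5943$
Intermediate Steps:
$s{\left(o,k \right)} = 2 o$
$H = -434557$ ($H = -5 - 434552 = -434557$)
$\frac{-482908 + s{\left(311,550 \right)}}{484825 + H} = \frac{-482908 + 2 \cdot 311}{484825 - 434557} = \frac{-482908 + 622}{50268} = \left(-482286\right) \frac{1}{50268} = - \frac{80381}{8378}$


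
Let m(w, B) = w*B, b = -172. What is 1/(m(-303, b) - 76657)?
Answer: -1/24541 ≈ -4.0748e-5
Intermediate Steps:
m(w, B) = B*w
1/(m(-303, b) - 76657) = 1/(-172*(-303) - 76657) = 1/(52116 - 76657) = 1/(-24541) = -1/24541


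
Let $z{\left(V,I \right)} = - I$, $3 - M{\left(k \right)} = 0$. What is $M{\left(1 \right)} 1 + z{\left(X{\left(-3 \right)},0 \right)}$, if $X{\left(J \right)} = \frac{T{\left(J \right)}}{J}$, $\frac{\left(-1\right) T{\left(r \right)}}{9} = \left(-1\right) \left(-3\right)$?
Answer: $3$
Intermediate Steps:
$M{\left(k \right)} = 3$ ($M{\left(k \right)} = 3 - 0 = 3 + 0 = 3$)
$T{\left(r \right)} = -27$ ($T{\left(r \right)} = - 9 \left(\left(-1\right) \left(-3\right)\right) = \left(-9\right) 3 = -27$)
$X{\left(J \right)} = - \frac{27}{J}$
$M{\left(1 \right)} 1 + z{\left(X{\left(-3 \right)},0 \right)} = 3 \cdot 1 - 0 = 3 + 0 = 3$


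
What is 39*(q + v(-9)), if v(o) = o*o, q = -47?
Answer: 1326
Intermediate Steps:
v(o) = o²
39*(q + v(-9)) = 39*(-47 + (-9)²) = 39*(-47 + 81) = 39*34 = 1326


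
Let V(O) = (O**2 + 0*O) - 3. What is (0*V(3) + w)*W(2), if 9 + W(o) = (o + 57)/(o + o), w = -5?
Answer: -115/4 ≈ -28.750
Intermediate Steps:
V(O) = -3 + O**2 (V(O) = (O**2 + 0) - 3 = O**2 - 3 = -3 + O**2)
W(o) = -9 + (57 + o)/(2*o) (W(o) = -9 + (o + 57)/(o + o) = -9 + (57 + o)/((2*o)) = -9 + (57 + o)*(1/(2*o)) = -9 + (57 + o)/(2*o))
(0*V(3) + w)*W(2) = (0*(-3 + 3**2) - 5)*((1/2)*(57 - 17*2)/2) = (0*(-3 + 9) - 5)*((1/2)*(1/2)*(57 - 34)) = (0*6 - 5)*((1/2)*(1/2)*23) = (0 - 5)*(23/4) = -5*23/4 = -115/4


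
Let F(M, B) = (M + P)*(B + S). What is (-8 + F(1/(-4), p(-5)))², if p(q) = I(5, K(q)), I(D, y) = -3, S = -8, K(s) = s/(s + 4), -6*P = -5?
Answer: 29929/144 ≈ 207.84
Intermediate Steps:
P = ⅚ (P = -⅙*(-5) = ⅚ ≈ 0.83333)
K(s) = s/(4 + s)
p(q) = -3
F(M, B) = (-8 + B)*(⅚ + M) (F(M, B) = (M + ⅚)*(B - 8) = (⅚ + M)*(-8 + B) = (-8 + B)*(⅚ + M))
(-8 + F(1/(-4), p(-5)))² = (-8 + (-20/3 - 8/(-4) + (⅚)*(-3) - 3/(-4)))² = (-8 + (-20/3 - 8*(-¼) - 5/2 - 3*(-¼)))² = (-8 + (-20/3 + 2 - 5/2 + ¾))² = (-8 - 77/12)² = (-173/12)² = 29929/144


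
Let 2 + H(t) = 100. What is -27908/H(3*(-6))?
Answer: -13954/49 ≈ -284.78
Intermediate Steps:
H(t) = 98 (H(t) = -2 + 100 = 98)
-27908/H(3*(-6)) = -27908/98 = -27908*1/98 = -13954/49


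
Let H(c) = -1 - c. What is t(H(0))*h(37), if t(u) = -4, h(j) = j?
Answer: -148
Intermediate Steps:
t(H(0))*h(37) = -4*37 = -148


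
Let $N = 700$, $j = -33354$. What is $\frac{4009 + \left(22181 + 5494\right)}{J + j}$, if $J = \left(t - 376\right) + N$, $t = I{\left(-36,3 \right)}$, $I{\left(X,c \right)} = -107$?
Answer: $- \frac{31684}{33137} \approx -0.95615$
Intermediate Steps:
$t = -107$
$J = 217$ ($J = \left(-107 - 376\right) + 700 = -483 + 700 = 217$)
$\frac{4009 + \left(22181 + 5494\right)}{J + j} = \frac{4009 + \left(22181 + 5494\right)}{217 - 33354} = \frac{4009 + 27675}{-33137} = 31684 \left(- \frac{1}{33137}\right) = - \frac{31684}{33137}$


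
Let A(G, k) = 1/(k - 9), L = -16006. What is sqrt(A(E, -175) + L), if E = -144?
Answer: I*sqrt(135474830)/92 ≈ 126.51*I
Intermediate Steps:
A(G, k) = 1/(-9 + k)
sqrt(A(E, -175) + L) = sqrt(1/(-9 - 175) - 16006) = sqrt(1/(-184) - 16006) = sqrt(-1/184 - 16006) = sqrt(-2945105/184) = I*sqrt(135474830)/92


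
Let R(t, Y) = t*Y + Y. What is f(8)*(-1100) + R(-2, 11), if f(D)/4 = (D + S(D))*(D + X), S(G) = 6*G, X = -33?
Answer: 6159989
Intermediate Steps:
R(t, Y) = Y + Y*t (R(t, Y) = Y*t + Y = Y + Y*t)
f(D) = 28*D*(-33 + D) (f(D) = 4*((D + 6*D)*(D - 33)) = 4*((7*D)*(-33 + D)) = 4*(7*D*(-33 + D)) = 28*D*(-33 + D))
f(8)*(-1100) + R(-2, 11) = (28*8*(-33 + 8))*(-1100) + 11*(1 - 2) = (28*8*(-25))*(-1100) + 11*(-1) = -5600*(-1100) - 11 = 6160000 - 11 = 6159989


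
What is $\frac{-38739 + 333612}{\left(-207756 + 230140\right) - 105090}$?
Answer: $- \frac{294873}{82706} \approx -3.5653$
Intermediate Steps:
$\frac{-38739 + 333612}{\left(-207756 + 230140\right) - 105090} = \frac{294873}{22384 - 105090} = \frac{294873}{-82706} = 294873 \left(- \frac{1}{82706}\right) = - \frac{294873}{82706}$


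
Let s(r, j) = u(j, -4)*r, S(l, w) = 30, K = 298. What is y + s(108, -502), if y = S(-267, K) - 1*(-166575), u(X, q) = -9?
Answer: 165633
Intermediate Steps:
y = 166605 (y = 30 - 1*(-166575) = 30 + 166575 = 166605)
s(r, j) = -9*r
y + s(108, -502) = 166605 - 9*108 = 166605 - 972 = 165633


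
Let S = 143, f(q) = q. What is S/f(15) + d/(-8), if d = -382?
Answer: 3437/60 ≈ 57.283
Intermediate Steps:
S/f(15) + d/(-8) = 143/15 - 382/(-8) = 143*(1/15) - ⅛*(-382) = 143/15 + 191/4 = 3437/60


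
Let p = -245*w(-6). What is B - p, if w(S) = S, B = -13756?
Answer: -15226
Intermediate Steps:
p = 1470 (p = -245*(-6) = 1470)
B - p = -13756 - 1*1470 = -13756 - 1470 = -15226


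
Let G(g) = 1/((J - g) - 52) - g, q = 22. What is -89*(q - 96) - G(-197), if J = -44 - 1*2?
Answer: 632510/99 ≈ 6389.0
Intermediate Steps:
J = -46 (J = -44 - 2 = -46)
G(g) = 1/(-98 - g) - g (G(g) = 1/((-46 - g) - 52) - g = 1/(-98 - g) - g)
-89*(q - 96) - G(-197) = -89*(22 - 96) - (-1 - 1*(-197)**2 - 98*(-197))/(98 - 197) = -89*(-74) - (-1 - 1*38809 + 19306)/(-99) = 6586 - (-1)*(-1 - 38809 + 19306)/99 = 6586 - (-1)*(-19504)/99 = 6586 - 1*19504/99 = 6586 - 19504/99 = 632510/99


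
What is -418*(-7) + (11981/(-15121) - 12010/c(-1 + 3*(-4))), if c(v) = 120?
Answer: 512624459/181452 ≈ 2825.1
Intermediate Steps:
-418*(-7) + (11981/(-15121) - 12010/c(-1 + 3*(-4))) = -418*(-7) + (11981/(-15121) - 12010/120) = 2926 + (11981*(-1/15121) - 12010*1/120) = 2926 + (-11981/15121 - 1201/12) = 2926 - 18304093/181452 = 512624459/181452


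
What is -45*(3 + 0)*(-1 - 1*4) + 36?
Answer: 711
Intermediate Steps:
-45*(3 + 0)*(-1 - 1*4) + 36 = -135*(-1 - 4) + 36 = -135*(-5) + 36 = -45*(-15) + 36 = 675 + 36 = 711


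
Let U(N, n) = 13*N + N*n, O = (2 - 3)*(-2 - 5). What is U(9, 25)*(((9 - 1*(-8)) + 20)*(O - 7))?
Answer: 0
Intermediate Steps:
O = 7 (O = -1*(-7) = 7)
U(9, 25)*(((9 - 1*(-8)) + 20)*(O - 7)) = (9*(13 + 25))*(((9 - 1*(-8)) + 20)*(7 - 7)) = (9*38)*(((9 + 8) + 20)*0) = 342*((17 + 20)*0) = 342*(37*0) = 342*0 = 0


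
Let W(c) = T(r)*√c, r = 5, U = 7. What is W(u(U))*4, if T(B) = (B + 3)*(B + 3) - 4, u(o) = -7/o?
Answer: 240*I ≈ 240.0*I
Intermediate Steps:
T(B) = -4 + (3 + B)² (T(B) = (3 + B)*(3 + B) - 4 = (3 + B)² - 4 = -4 + (3 + B)²)
W(c) = 60*√c (W(c) = (-4 + (3 + 5)²)*√c = (-4 + 8²)*√c = (-4 + 64)*√c = 60*√c)
W(u(U))*4 = (60*√(-7/7))*4 = (60*√(-7*⅐))*4 = (60*√(-1))*4 = (60*I)*4 = 240*I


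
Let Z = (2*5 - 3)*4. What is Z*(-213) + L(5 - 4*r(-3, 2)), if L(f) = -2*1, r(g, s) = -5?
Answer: -5966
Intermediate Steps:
L(f) = -2
Z = 28 (Z = (10 - 3)*4 = 7*4 = 28)
Z*(-213) + L(5 - 4*r(-3, 2)) = 28*(-213) - 2 = -5964 - 2 = -5966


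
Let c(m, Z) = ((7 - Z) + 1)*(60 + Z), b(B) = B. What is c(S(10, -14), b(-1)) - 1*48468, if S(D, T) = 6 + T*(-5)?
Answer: -47937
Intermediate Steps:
S(D, T) = 6 - 5*T
c(m, Z) = (8 - Z)*(60 + Z)
c(S(10, -14), b(-1)) - 1*48468 = (480 - 1*(-1)² - 52*(-1)) - 1*48468 = (480 - 1*1 + 52) - 48468 = (480 - 1 + 52) - 48468 = 531 - 48468 = -47937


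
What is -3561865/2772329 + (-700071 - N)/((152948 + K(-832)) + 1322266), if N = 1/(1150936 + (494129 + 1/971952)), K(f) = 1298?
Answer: -11512196081140332146100767/6544999672401286993878688 ≈ -1.7589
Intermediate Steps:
N = 971952/1598924216881 (N = 1/(1150936 + (494129 + 1/971952)) = 1/(1150936 + 480269669809/971952) = 1/(1598924216881/971952) = 971952/1598924216881 ≈ 6.0788e-7)
-3561865/2772329 + (-700071 - N)/((152948 + K(-832)) + 1322266) = -3561865/2772329 + (-700071 - 1*971952/1598924216881)/((152948 + 1298) + 1322266) = -3561865*1/2772329 + (-700071 - 971952/1598924216881)/(154246 + 1322266) = -3561865/2772329 - 1119360475437070503/1598924216881/1476512 = -3561865/2772329 - 1119360475437070503/1598924216881*1/1476512 = -3561865/2772329 - 1119360475437070503/2360830793315399072 = -11512196081140332146100767/6544999672401286993878688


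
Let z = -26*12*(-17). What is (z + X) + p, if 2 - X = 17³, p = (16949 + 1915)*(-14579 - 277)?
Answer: -280243191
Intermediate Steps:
z = 5304 (z = -312*(-17) = 5304)
p = -280243584 (p = 18864*(-14856) = -280243584)
X = -4911 (X = 2 - 1*17³ = 2 - 1*4913 = 2 - 4913 = -4911)
(z + X) + p = (5304 - 4911) - 280243584 = 393 - 280243584 = -280243191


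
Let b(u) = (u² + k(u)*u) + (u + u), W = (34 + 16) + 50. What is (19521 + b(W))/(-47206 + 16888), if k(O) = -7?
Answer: -29021/30318 ≈ -0.95722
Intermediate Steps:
W = 100 (W = 50 + 50 = 100)
b(u) = u² - 5*u (b(u) = (u² - 7*u) + (u + u) = (u² - 7*u) + 2*u = u² - 5*u)
(19521 + b(W))/(-47206 + 16888) = (19521 + 100*(-5 + 100))/(-47206 + 16888) = (19521 + 100*95)/(-30318) = (19521 + 9500)*(-1/30318) = 29021*(-1/30318) = -29021/30318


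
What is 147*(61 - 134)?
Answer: -10731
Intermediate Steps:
147*(61 - 134) = 147*(-73) = -10731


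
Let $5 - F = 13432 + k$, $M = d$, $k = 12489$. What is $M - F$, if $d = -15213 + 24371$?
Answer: $35074$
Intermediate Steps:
$d = 9158$
$M = 9158$
$F = -25916$ ($F = 5 - \left(13432 + 12489\right) = 5 - 25921 = -25916$)
$M - F = 9158 - -25916 = 9158 + 25916 = 35074$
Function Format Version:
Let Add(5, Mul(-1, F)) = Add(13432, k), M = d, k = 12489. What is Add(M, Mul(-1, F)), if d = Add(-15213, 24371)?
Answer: 35074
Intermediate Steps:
d = 9158
M = 9158
F = -25916 (F = Add(5, Mul(-1, Add(13432, 12489))) = Add(5, Mul(-1, 25921)) = Add(5, -25921) = -25916)
Add(M, Mul(-1, F)) = Add(9158, Mul(-1, -25916)) = Add(9158, 25916) = 35074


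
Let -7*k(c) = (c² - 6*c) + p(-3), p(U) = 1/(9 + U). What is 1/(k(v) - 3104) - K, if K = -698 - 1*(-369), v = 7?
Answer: 42905177/130411 ≈ 329.00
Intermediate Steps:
k(c) = -1/42 - c²/7 + 6*c/7 (k(c) = -((c² - 6*c) + 1/(9 - 3))/7 = -((c² - 6*c) + 1/6)/7 = -((c² - 6*c) + ⅙)/7 = -(⅙ + c² - 6*c)/7 = -1/42 - c²/7 + 6*c/7)
K = -329 (K = -698 + 369 = -329)
1/(k(v) - 3104) - K = 1/((-1/42 - ⅐*7² + (6/7)*7) - 3104) - 1*(-329) = 1/((-1/42 - ⅐*49 + 6) - 3104) + 329 = 1/((-1/42 - 7 + 6) - 3104) + 329 = 1/(-43/42 - 3104) + 329 = 1/(-130411/42) + 329 = -42/130411 + 329 = 42905177/130411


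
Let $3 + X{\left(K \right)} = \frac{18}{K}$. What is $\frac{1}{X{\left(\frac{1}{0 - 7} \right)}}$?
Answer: $- \frac{1}{129} \approx -0.0077519$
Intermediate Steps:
$X{\left(K \right)} = -3 + \frac{18}{K}$
$\frac{1}{X{\left(\frac{1}{0 - 7} \right)}} = \frac{1}{-3 + \frac{18}{\frac{1}{0 - 7}}} = \frac{1}{-3 + \frac{18}{\frac{1}{-7}}} = \frac{1}{-3 + \frac{18}{- \frac{1}{7}}} = \frac{1}{-3 + 18 \left(-7\right)} = \frac{1}{-3 - 126} = \frac{1}{-129} = - \frac{1}{129}$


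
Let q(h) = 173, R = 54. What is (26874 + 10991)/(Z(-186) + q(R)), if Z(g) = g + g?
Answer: -37865/199 ≈ -190.28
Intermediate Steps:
Z(g) = 2*g
(26874 + 10991)/(Z(-186) + q(R)) = (26874 + 10991)/(2*(-186) + 173) = 37865/(-372 + 173) = 37865/(-199) = 37865*(-1/199) = -37865/199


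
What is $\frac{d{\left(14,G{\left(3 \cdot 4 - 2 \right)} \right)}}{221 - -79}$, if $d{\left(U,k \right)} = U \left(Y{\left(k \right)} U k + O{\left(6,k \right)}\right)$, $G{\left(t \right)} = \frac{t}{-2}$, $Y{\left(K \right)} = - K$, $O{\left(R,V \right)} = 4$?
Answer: $- \frac{1211}{75} \approx -16.147$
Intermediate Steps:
$G{\left(t \right)} = - \frac{t}{2}$ ($G{\left(t \right)} = t \left(- \frac{1}{2}\right) = - \frac{t}{2}$)
$d{\left(U,k \right)} = U \left(4 - U k^{2}\right)$ ($d{\left(U,k \right)} = U \left(- k U k + 4\right) = U \left(- U k k + 4\right) = U \left(- U k^{2} + 4\right) = U \left(4 - U k^{2}\right)$)
$\frac{d{\left(14,G{\left(3 \cdot 4 - 2 \right)} \right)}}{221 - -79} = \frac{14 \left(4 - 14 \left(- \frac{3 \cdot 4 - 2}{2}\right)^{2}\right)}{221 - -79} = \frac{14 \left(4 - 14 \left(- \frac{12 - 2}{2}\right)^{2}\right)}{221 + 79} = \frac{14 \left(4 - 14 \left(\left(- \frac{1}{2}\right) 10\right)^{2}\right)}{300} = 14 \left(4 - 14 \left(-5\right)^{2}\right) \frac{1}{300} = 14 \left(4 - 14 \cdot 25\right) \frac{1}{300} = 14 \left(4 - 350\right) \frac{1}{300} = 14 \left(-346\right) \frac{1}{300} = \left(-4844\right) \frac{1}{300} = - \frac{1211}{75}$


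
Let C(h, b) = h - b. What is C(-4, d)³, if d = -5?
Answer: 1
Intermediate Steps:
C(-4, d)³ = (-4 - 1*(-5))³ = (-4 + 5)³ = 1³ = 1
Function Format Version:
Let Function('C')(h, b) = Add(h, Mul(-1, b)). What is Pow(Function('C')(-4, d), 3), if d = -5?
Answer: 1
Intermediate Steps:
Pow(Function('C')(-4, d), 3) = Pow(Add(-4, Mul(-1, -5)), 3) = Pow(Add(-4, 5), 3) = Pow(1, 3) = 1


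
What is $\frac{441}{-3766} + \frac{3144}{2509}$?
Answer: $\frac{1533405}{1349842} \approx 1.136$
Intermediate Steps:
$\frac{441}{-3766} + \frac{3144}{2509} = 441 \left(- \frac{1}{3766}\right) + 3144 \cdot \frac{1}{2509} = - \frac{63}{538} + \frac{3144}{2509} = \frac{1533405}{1349842}$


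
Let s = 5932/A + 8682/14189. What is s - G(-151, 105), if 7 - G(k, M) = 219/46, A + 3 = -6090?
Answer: -10343125643/3976864542 ≈ -2.6008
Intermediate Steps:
A = -6093 (A = -3 - 6090 = -6093)
G(k, M) = 103/46 (G(k, M) = 7 - 219/46 = 103/46)
s = -31269722/86453577 (s = 5932/(-6093) + 8682/14189 = 5932*(-1/6093) + 8682*(1/14189) = -5932/6093 + 8682/14189 = -31269722/86453577 ≈ -0.36169)
s - G(-151, 105) = -31269722/86453577 - 1*103/46 = -31269722/86453577 - 103/46 = -10343125643/3976864542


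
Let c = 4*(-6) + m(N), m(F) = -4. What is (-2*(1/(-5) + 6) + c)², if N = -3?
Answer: 39204/25 ≈ 1568.2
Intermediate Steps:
c = -28 (c = 4*(-6) - 4 = -24 - 4 = -28)
(-2*(1/(-5) + 6) + c)² = (-2*(1/(-5) + 6) - 28)² = (-2*(-⅕ + 6) - 28)² = (-2*29/5 - 28)² = (-58/5 - 28)² = (-198/5)² = 39204/25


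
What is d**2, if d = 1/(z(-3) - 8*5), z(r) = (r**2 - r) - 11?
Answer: 1/1521 ≈ 0.00065746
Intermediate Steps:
z(r) = -11 + r**2 - r
d = -1/39 (d = 1/((-11 + (-3)**2 - 1*(-3)) - 8*5) = 1/((-11 + 9 + 3) - 40) = 1/(1 - 40) = 1/(-39) = -1/39 ≈ -0.025641)
d**2 = (-1/39)**2 = 1/1521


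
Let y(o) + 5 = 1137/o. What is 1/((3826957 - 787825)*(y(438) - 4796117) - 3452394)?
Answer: -73/1064051168874840 ≈ -6.8606e-14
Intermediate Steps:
y(o) = -5 + 1137/o
1/((3826957 - 787825)*(y(438) - 4796117) - 3452394) = 1/((3826957 - 787825)*((-5 + 1137/438) - 4796117) - 3452394) = 1/(3039132*((-5 + 1137*(1/438)) - 4796117) - 3452394) = 1/(3039132*((-5 + 379/146) - 4796117) - 3452394) = 1/(3039132*(-351/146 - 4796117) - 3452394) = 1/(3039132*(-700233433/146) - 3452394) = 1/(-1064050916850078/73 - 3452394) = 1/(-1064051168874840/73) = -73/1064051168874840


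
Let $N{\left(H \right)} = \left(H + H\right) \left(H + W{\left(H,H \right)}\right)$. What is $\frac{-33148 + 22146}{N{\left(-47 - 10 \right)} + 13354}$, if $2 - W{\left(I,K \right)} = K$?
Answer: $- \frac{5501}{6563} \approx -0.83818$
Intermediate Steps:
$W{\left(I,K \right)} = 2 - K$
$N{\left(H \right)} = 4 H$ ($N{\left(H \right)} = \left(H + H\right) \left(H - \left(-2 + H\right)\right) = 2 H 2 = 4 H$)
$\frac{-33148 + 22146}{N{\left(-47 - 10 \right)} + 13354} = \frac{-33148 + 22146}{4 \left(-47 - 10\right) + 13354} = - \frac{11002}{4 \left(-57\right) + 13354} = - \frac{11002}{-228 + 13354} = - \frac{11002}{13126} = \left(-11002\right) \frac{1}{13126} = - \frac{5501}{6563}$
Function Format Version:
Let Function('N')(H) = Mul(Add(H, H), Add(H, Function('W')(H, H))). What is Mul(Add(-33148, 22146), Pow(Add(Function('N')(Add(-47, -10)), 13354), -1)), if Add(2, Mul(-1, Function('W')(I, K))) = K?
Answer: Rational(-5501, 6563) ≈ -0.83818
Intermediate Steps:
Function('W')(I, K) = Add(2, Mul(-1, K))
Function('N')(H) = Mul(4, H) (Function('N')(H) = Mul(Add(H, H), Add(H, Add(2, Mul(-1, H)))) = Mul(Mul(2, H), 2) = Mul(4, H))
Mul(Add(-33148, 22146), Pow(Add(Function('N')(Add(-47, -10)), 13354), -1)) = Mul(Add(-33148, 22146), Pow(Add(Mul(4, Add(-47, -10)), 13354), -1)) = Mul(-11002, Pow(Add(Mul(4, -57), 13354), -1)) = Mul(-11002, Pow(Add(-228, 13354), -1)) = Mul(-11002, Pow(13126, -1)) = Mul(-11002, Rational(1, 13126)) = Rational(-5501, 6563)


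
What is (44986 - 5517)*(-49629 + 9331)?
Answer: -1590521762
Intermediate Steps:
(44986 - 5517)*(-49629 + 9331) = 39469*(-40298) = -1590521762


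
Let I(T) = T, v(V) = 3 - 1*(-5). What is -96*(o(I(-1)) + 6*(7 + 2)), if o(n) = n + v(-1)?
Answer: -5856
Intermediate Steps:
v(V) = 8 (v(V) = 3 + 5 = 8)
o(n) = 8 + n (o(n) = n + 8 = 8 + n)
-96*(o(I(-1)) + 6*(7 + 2)) = -96*((8 - 1) + 6*(7 + 2)) = -96*(7 + 6*9) = -96*(7 + 54) = -96*61 = -5856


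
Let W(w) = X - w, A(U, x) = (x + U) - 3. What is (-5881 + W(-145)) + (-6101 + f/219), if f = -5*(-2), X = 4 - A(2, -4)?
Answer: -2590322/219 ≈ -11828.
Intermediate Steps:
A(U, x) = -3 + U + x (A(U, x) = (U + x) - 3 = -3 + U + x)
X = 9 (X = 4 - (-3 + 2 - 4) = 4 - 1*(-5) = 4 + 5 = 9)
f = 10
W(w) = 9 - w
(-5881 + W(-145)) + (-6101 + f/219) = (-5881 + (9 - 1*(-145))) + (-6101 + 10/219) = (-5881 + (9 + 145)) + (-6101 + 10*(1/219)) = (-5881 + 154) + (-6101 + 10/219) = -5727 - 1336109/219 = -2590322/219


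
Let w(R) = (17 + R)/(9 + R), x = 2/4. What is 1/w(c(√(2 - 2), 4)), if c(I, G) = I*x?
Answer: 9/17 ≈ 0.52941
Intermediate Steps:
x = ½ (x = 2*(¼) = ½ ≈ 0.50000)
c(I, G) = I/2 (c(I, G) = I*(½) = I/2)
w(R) = (17 + R)/(9 + R)
1/w(c(√(2 - 2), 4)) = 1/((17 + √(2 - 2)/2)/(9 + √(2 - 2)/2)) = 1/((17 + √0/2)/(9 + √0/2)) = 1/((17 + (½)*0)/(9 + (½)*0)) = 1/((17 + 0)/(9 + 0)) = 1/(17/9) = 9/17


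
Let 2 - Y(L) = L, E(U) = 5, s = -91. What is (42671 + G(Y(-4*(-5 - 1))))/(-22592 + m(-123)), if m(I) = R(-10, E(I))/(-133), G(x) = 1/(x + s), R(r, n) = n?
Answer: -641302326/339535733 ≈ -1.8888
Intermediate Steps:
Y(L) = 2 - L
G(x) = 1/(-91 + x) (G(x) = 1/(x - 91) = 1/(-91 + x))
m(I) = -5/133 (m(I) = 5/(-133) = 5*(-1/133) = -5/133)
(42671 + G(Y(-4*(-5 - 1))))/(-22592 + m(-123)) = (42671 + 1/(-91 + (2 - (-4)*(-5 - 1))))/(-22592 - 5/133) = (42671 + 1/(-91 + (2 - (-4)*(-6))))/(-3004741/133) = (42671 + 1/(-91 + (2 - 1*24)))*(-133/3004741) = (42671 + 1/(-91 + (2 - 24)))*(-133/3004741) = (42671 + 1/(-91 - 22))*(-133/3004741) = (42671 + 1/(-113))*(-133/3004741) = (42671 - 1/113)*(-133/3004741) = (4821822/113)*(-133/3004741) = -641302326/339535733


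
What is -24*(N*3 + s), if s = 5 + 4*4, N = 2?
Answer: -648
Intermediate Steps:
s = 21 (s = 5 + 16 = 21)
-24*(N*3 + s) = -24*(2*3 + 21) = -24*(6 + 21) = -24*27 = -648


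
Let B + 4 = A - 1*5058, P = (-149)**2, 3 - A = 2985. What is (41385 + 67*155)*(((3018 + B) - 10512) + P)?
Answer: 344943510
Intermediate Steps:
A = -2982 (A = 3 - 1*2985 = 3 - 2985 = -2982)
P = 22201
B = -8044 (B = -4 + (-2982 - 1*5058) = -4 + (-2982 - 5058) = -4 - 8040 = -8044)
(41385 + 67*155)*(((3018 + B) - 10512) + P) = (41385 + 67*155)*(((3018 - 8044) - 10512) + 22201) = (41385 + 10385)*((-5026 - 10512) + 22201) = 51770*(-15538 + 22201) = 51770*6663 = 344943510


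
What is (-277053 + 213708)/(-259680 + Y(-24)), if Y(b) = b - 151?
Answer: 12669/51971 ≈ 0.24377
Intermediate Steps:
Y(b) = -151 + b
(-277053 + 213708)/(-259680 + Y(-24)) = (-277053 + 213708)/(-259680 + (-151 - 24)) = -63345/(-259680 - 175) = -63345/(-259855) = -63345*(-1/259855) = 12669/51971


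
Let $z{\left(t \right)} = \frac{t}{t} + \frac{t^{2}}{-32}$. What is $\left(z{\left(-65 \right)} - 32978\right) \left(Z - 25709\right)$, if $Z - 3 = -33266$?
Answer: $\frac{15620046327}{8} \approx 1.9525 \cdot 10^{9}$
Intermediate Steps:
$z{\left(t \right)} = 1 - \frac{t^{2}}{32}$ ($z{\left(t \right)} = 1 + t^{2} \left(- \frac{1}{32}\right) = 1 - \frac{t^{2}}{32}$)
$Z = -33263$ ($Z = 3 - 33266 = -33263$)
$\left(z{\left(-65 \right)} - 32978\right) \left(Z - 25709\right) = \left(\left(1 - \frac{\left(-65\right)^{2}}{32}\right) - 32978\right) \left(-33263 - 25709\right) = \left(\left(1 - \frac{4225}{32}\right) - 32978\right) \left(-58972\right) = \left(- \frac{4193}{32} - 32978\right) \left(-58972\right) = \left(- \frac{1059489}{32}\right) \left(-58972\right) = \frac{15620046327}{8}$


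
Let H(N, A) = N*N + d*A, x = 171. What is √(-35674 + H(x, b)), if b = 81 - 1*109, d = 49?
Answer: I*√7805 ≈ 88.346*I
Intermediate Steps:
b = -28 (b = 81 - 109 = -28)
H(N, A) = N² + 49*A (H(N, A) = N*N + 49*A = N² + 49*A)
√(-35674 + H(x, b)) = √(-35674 + (171² + 49*(-28))) = √(-35674 + (29241 - 1372)) = √(-35674 + 27869) = √(-7805) = I*√7805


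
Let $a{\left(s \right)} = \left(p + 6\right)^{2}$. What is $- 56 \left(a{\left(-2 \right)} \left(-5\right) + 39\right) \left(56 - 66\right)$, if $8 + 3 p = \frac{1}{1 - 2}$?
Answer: $-3360$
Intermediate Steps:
$p = -3$ ($p = - \frac{8}{3} + \frac{1}{3 \left(1 - 2\right)} = - \frac{8}{3} + \frac{1}{3 \left(-1\right)} = - \frac{8}{3} + \frac{1}{3} \left(-1\right) = - \frac{8}{3} - \frac{1}{3} = -3$)
$a{\left(s \right)} = 9$ ($a{\left(s \right)} = \left(-3 + 6\right)^{2} = 3^{2} = 9$)
$- 56 \left(a{\left(-2 \right)} \left(-5\right) + 39\right) \left(56 - 66\right) = - 56 \left(9 \left(-5\right) + 39\right) \left(56 - 66\right) = - 56 \left(-45 + 39\right) \left(-10\right) = - 56 \left(\left(-6\right) \left(-10\right)\right) = \left(-56\right) 60 = -3360$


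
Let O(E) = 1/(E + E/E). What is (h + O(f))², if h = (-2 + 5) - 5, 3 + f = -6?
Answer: 289/64 ≈ 4.5156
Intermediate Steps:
f = -9 (f = -3 - 6 = -9)
h = -2 (h = 3 - 5 = -2)
O(E) = 1/(1 + E) (O(E) = 1/(E + 1) = 1/(1 + E))
(h + O(f))² = (-2 + 1/(1 - 9))² = (-2 + 1/(-8))² = (-2 - ⅛)² = (-17/8)² = 289/64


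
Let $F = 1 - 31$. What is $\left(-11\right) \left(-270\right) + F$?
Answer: $2940$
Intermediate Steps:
$F = -30$
$\left(-11\right) \left(-270\right) + F = \left(-11\right) \left(-270\right) - 30 = 2970 - 30 = 2940$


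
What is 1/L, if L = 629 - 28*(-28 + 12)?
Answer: 1/1077 ≈ 0.00092851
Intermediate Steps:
L = 1077 (L = 629 - 28*(-16) = 629 + 448 = 1077)
1/L = 1/1077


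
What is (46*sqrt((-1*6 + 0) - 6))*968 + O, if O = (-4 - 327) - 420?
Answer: -751 + 89056*I*sqrt(3) ≈ -751.0 + 1.5425e+5*I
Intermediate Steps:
O = -751 (O = -331 - 420 = -751)
(46*sqrt((-1*6 + 0) - 6))*968 + O = (46*sqrt((-1*6 + 0) - 6))*968 - 751 = (46*sqrt((-6 + 0) - 6))*968 - 751 = (46*sqrt(-6 - 6))*968 - 751 = (46*sqrt(-12))*968 - 751 = (46*(2*I*sqrt(3)))*968 - 751 = (92*I*sqrt(3))*968 - 751 = 89056*I*sqrt(3) - 751 = -751 + 89056*I*sqrt(3)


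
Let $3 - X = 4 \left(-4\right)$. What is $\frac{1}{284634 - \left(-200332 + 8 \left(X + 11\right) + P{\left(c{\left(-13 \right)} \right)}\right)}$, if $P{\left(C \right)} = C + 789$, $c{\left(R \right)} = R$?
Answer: $\frac{1}{483950} \approx 2.0663 \cdot 10^{-6}$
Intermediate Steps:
$P{\left(C \right)} = 789 + C$
$X = 19$ ($X = 3 - 4 \left(-4\right) = 3 - -16 = 3 + 16 = 19$)
$\frac{1}{284634 - \left(-200332 + 8 \left(X + 11\right) + P{\left(c{\left(-13 \right)} \right)}\right)} = \frac{1}{284634 - \left(-199556 + 8 \left(19 + 11\right)\right)} = \frac{1}{284634 + \left(\left(200332 - 240\right) - 776\right)} = \frac{1}{284634 + \left(200092 - 776\right)} = \frac{1}{284634 + 199316} = \frac{1}{483950}$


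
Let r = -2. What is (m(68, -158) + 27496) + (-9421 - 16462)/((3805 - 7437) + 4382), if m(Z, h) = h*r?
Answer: 20833117/750 ≈ 27778.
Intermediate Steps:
m(Z, h) = -2*h (m(Z, h) = h*(-2) = -2*h)
(m(68, -158) + 27496) + (-9421 - 16462)/((3805 - 7437) + 4382) = (-2*(-158) + 27496) + (-9421 - 16462)/((3805 - 7437) + 4382) = (316 + 27496) - 25883/(-3632 + 4382) = 27812 - 25883/750 = 20833117/750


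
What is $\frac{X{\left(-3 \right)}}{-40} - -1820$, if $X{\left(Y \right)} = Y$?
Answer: $\frac{72803}{40} \approx 1820.1$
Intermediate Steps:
$\frac{X{\left(-3 \right)}}{-40} - -1820 = \frac{1}{-40} \left(-3\right) - -1820 = \left(- \frac{1}{40}\right) \left(-3\right) + 1820 = \frac{3}{40} + 1820 = \frac{72803}{40}$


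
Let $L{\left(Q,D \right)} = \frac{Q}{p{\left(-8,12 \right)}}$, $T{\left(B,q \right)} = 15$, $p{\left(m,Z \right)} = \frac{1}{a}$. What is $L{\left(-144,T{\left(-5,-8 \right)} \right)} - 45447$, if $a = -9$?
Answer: $-44151$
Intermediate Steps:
$p{\left(m,Z \right)} = - \frac{1}{9}$ ($p{\left(m,Z \right)} = \frac{1}{-9} = - \frac{1}{9}$)
$L{\left(Q,D \right)} = - 9 Q$ ($L{\left(Q,D \right)} = \frac{Q}{- \frac{1}{9}} = Q \left(-9\right) = - 9 Q$)
$L{\left(-144,T{\left(-5,-8 \right)} \right)} - 45447 = \left(-9\right) \left(-144\right) - 45447 = 1296 - 45447 = -44151$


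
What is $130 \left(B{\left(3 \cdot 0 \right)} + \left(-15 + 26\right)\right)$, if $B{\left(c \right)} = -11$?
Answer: $0$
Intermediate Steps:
$130 \left(B{\left(3 \cdot 0 \right)} + \left(-15 + 26\right)\right) = 130 \left(-11 + \left(-15 + 26\right)\right) = 130 \left(-11 + 11\right) = 130 \cdot 0 = 0$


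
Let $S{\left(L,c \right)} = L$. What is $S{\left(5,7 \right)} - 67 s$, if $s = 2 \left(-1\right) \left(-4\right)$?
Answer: $-531$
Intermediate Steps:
$s = 8$ ($s = \left(-2\right) \left(-4\right) = 8$)
$S{\left(5,7 \right)} - 67 s = 5 - 536 = -531$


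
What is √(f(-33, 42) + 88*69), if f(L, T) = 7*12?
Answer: 18*√19 ≈ 78.460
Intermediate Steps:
f(L, T) = 84
√(f(-33, 42) + 88*69) = √(84 + 88*69) = √(84 + 6072) = √6156 = 18*√19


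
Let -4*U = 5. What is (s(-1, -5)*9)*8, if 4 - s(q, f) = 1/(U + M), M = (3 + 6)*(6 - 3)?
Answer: 29376/103 ≈ 285.20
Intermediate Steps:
M = 27 (M = 9*3 = 27)
U = -5/4 (U = -¼*5 = -5/4 ≈ -1.2500)
s(q, f) = 408/103 (s(q, f) = 4 - 1/(-5/4 + 27) = 4 - 1/103/4 = 4 - 1*4/103 = 4 - 4/103 = 408/103)
(s(-1, -5)*9)*8 = ((408/103)*9)*8 = (3672/103)*8 = 29376/103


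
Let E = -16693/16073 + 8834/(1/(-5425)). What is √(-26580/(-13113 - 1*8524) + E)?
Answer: I*√5796223392581972114662051/347771501 ≈ 6922.8*I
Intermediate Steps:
E = -770289701543/16073 (E = -16693*1/16073 + 8834/(-1/5425) = -16693/16073 + 8834*(-5425) = -16693/16073 - 47924450 = -770289701543/16073 ≈ -4.7924e+7)
√(-26580/(-13113 - 1*8524) + E) = √(-26580/(-13113 - 1*8524) - 770289701543/16073) = √(-26580/(-13113 - 8524) - 770289701543/16073) = √(-26580/(-21637) - 770289701543/16073) = √(-26580*(-1/21637) - 770289701543/16073) = √(26580/21637 - 770289701543/16073) = √(-16666757845065551/347771501) = I*√5796223392581972114662051/347771501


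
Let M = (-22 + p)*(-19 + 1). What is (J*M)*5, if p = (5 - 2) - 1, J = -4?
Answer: -7200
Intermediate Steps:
p = 2 (p = 3 - 1 = 2)
M = 360 (M = (-22 + 2)*(-19 + 1) = -20*(-18) = 360)
(J*M)*5 = -4*360*5 = -1440*5 = -7200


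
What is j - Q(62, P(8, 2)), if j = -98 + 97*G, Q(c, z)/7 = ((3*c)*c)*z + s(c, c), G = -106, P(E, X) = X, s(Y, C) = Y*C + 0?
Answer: -198736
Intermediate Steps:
s(Y, C) = C*Y (s(Y, C) = C*Y + 0 = C*Y)
Q(c, z) = 7*c² + 21*z*c² (Q(c, z) = 7*(((3*c)*c)*z + c*c) = 7*((3*c²)*z + c²) = 7*(3*z*c² + c²) = 7*(c² + 3*z*c²) = 7*c² + 21*z*c²)
j = -10380 (j = -98 + 97*(-106) = -98 - 10282 = -10380)
j - Q(62, P(8, 2)) = -10380 - 62²*(7 + 21*2) = -10380 - 3844*(7 + 42) = -10380 - 3844*49 = -10380 - 1*188356 = -10380 - 188356 = -198736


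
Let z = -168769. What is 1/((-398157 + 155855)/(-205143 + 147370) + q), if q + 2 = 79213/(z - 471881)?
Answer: 37012272450/76629858751 ≈ 0.48300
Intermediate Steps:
q = -1360513/640650 (q = -2 + 79213/(-168769 - 471881) = -2 + 79213/(-640650) = -2 + 79213*(-1/640650) = -2 - 79213/640650 = -1360513/640650 ≈ -2.1236)
1/((-398157 + 155855)/(-205143 + 147370) + q) = 1/((-398157 + 155855)/(-205143 + 147370) - 1360513/640650) = 1/(-242302/(-57773) - 1360513/640650) = 1/(-242302*(-1/57773) - 1360513/640650) = 1/(242302/57773 - 1360513/640650) = 1/(76629858751/37012272450) = 37012272450/76629858751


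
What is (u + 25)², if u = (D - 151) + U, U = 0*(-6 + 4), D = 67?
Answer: 3481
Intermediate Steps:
U = 0 (U = 0*(-2) = 0)
u = -84 (u = (67 - 151) + 0 = -84 + 0 = -84)
(u + 25)² = (-84 + 25)² = (-59)² = 3481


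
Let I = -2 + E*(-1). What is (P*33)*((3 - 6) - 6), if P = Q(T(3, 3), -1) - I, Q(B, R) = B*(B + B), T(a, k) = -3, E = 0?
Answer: -5940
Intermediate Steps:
Q(B, R) = 2*B**2 (Q(B, R) = B*(2*B) = 2*B**2)
I = -2 (I = -2 + 0*(-1) = -2 + 0 = -2)
P = 20 (P = 2*(-3)**2 - 1*(-2) = 2*9 + 2 = 18 + 2 = 20)
(P*33)*((3 - 6) - 6) = (20*33)*((3 - 6) - 6) = 660*(-3 - 6) = 660*(-9) = -5940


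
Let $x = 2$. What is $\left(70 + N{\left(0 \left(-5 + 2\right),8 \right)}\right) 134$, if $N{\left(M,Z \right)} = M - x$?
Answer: $9112$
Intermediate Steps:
$N{\left(M,Z \right)} = -2 + M$ ($N{\left(M,Z \right)} = M - 2 = -2 + M$)
$\left(70 + N{\left(0 \left(-5 + 2\right),8 \right)}\right) 134 = \left(70 - \left(2 + 0 \left(-5 + 2\right)\right)\right) 134 = \left(70 + \left(-2 + 0 \left(-3\right)\right)\right) 134 = \left(70 + \left(-2 + 0\right)\right) 134 = \left(70 - 2\right) 134 = 68 \cdot 134 = 9112$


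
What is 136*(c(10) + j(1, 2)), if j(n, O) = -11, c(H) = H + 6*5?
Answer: 3944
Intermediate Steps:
c(H) = 30 + H (c(H) = H + 30 = 30 + H)
136*(c(10) + j(1, 2)) = 136*((30 + 10) - 11) = 136*(40 - 11) = 136*29 = 3944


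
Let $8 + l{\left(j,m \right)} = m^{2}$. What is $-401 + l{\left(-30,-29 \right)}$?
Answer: $432$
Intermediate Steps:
$l{\left(j,m \right)} = -8 + m^{2}$
$-401 + l{\left(-30,-29 \right)} = -401 - \left(8 - \left(-29\right)^{2}\right) = -401 + \left(-8 + 841\right) = -401 + 833 = 432$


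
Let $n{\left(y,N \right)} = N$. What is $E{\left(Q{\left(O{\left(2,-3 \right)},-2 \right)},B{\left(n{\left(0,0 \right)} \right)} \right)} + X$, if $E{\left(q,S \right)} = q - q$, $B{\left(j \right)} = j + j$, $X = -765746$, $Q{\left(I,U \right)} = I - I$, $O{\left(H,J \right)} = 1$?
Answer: $-765746$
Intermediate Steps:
$Q{\left(I,U \right)} = 0$
$B{\left(j \right)} = 2 j$
$E{\left(q,S \right)} = 0$
$E{\left(Q{\left(O{\left(2,-3 \right)},-2 \right)},B{\left(n{\left(0,0 \right)} \right)} \right)} + X = 0 - 765746 = -765746$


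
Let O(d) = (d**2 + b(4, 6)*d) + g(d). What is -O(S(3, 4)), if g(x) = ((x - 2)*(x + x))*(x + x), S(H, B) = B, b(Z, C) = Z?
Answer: -160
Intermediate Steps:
g(x) = 4*x**2*(-2 + x) (g(x) = ((-2 + x)*(2*x))*(2*x) = (2*x*(-2 + x))*(2*x) = 4*x**2*(-2 + x))
O(d) = d**2 + 4*d + 4*d**2*(-2 + d) (O(d) = (d**2 + 4*d) + 4*d**2*(-2 + d) = d**2 + 4*d + 4*d**2*(-2 + d))
-O(S(3, 4)) = -4*(4 + 4 + 4*4*(-2 + 4)) = -4*(4 + 4 + 4*4*2) = -4*(4 + 4 + 32) = -4*40 = -1*160 = -160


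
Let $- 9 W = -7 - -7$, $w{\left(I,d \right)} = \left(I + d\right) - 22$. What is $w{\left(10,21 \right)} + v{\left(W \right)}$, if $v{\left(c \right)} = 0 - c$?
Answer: $9$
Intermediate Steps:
$w{\left(I,d \right)} = -22 + I + d$
$W = 0$ ($W = - \frac{-7 - -7}{9} = - \frac{-7 + 7}{9} = \left(- \frac{1}{9}\right) 0 = 0$)
$v{\left(c \right)} = - c$
$w{\left(10,21 \right)} + v{\left(W \right)} = \left(-22 + 10 + 21\right) - 0 = 9 + 0 = 9$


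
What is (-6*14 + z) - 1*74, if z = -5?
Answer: -163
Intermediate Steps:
(-6*14 + z) - 1*74 = (-6*14 - 5) - 1*74 = (-84 - 5) - 74 = -89 - 74 = -163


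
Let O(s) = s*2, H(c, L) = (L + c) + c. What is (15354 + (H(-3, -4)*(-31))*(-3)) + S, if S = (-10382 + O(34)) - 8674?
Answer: -4564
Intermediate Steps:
H(c, L) = L + 2*c
O(s) = 2*s
S = -18988 (S = (-10382 + 2*34) - 8674 = (-10382 + 68) - 8674 = -10314 - 8674 = -18988)
(15354 + (H(-3, -4)*(-31))*(-3)) + S = (15354 + ((-4 + 2*(-3))*(-31))*(-3)) - 18988 = (15354 + ((-4 - 6)*(-31))*(-3)) - 18988 = (15354 - 10*(-31)*(-3)) - 18988 = (15354 + 310*(-3)) - 18988 = (15354 - 930) - 18988 = 14424 - 18988 = -4564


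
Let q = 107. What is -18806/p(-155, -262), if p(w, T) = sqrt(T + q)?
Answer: 18806*I*sqrt(155)/155 ≈ 1510.5*I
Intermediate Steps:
p(w, T) = sqrt(107 + T) (p(w, T) = sqrt(T + 107) = sqrt(107 + T))
-18806/p(-155, -262) = -18806/sqrt(107 - 262) = -18806*(-I*sqrt(155)/155) = -(-18806)*I*sqrt(155)/155 = 18806*I*sqrt(155)/155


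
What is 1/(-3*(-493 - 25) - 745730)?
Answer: -1/744176 ≈ -1.3438e-6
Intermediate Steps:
1/(-3*(-493 - 25) - 745730) = 1/(-3*(-518) - 745730) = 1/(1554 - 745730) = 1/(-744176) = -1/744176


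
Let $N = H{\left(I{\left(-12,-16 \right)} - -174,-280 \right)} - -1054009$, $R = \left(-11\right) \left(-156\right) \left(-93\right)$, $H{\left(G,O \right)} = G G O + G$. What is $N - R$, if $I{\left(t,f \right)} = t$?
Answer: $-6134561$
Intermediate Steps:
$H{\left(G,O \right)} = G + O G^{2}$ ($H{\left(G,O \right)} = G^{2} O + G = O G^{2} + G = G + O G^{2}$)
$R = -159588$ ($R = 1716 \left(-93\right) = -159588$)
$N = -6294149$ ($N = \left(-12 - -174\right) \left(1 + \left(-12 - -174\right) \left(-280\right)\right) - -1054009 = \left(-12 + 174\right) \left(1 + \left(-12 + 174\right) \left(-280\right)\right) + 1054009 = 162 \left(1 + 162 \left(-280\right)\right) + 1054009 = 162 \left(1 - 45360\right) + 1054009 = 162 \left(-45359\right) + 1054009 = -7348158 + 1054009 = -6294149$)
$N - R = -6294149 - -159588 = -6294149 + 159588 = -6134561$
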